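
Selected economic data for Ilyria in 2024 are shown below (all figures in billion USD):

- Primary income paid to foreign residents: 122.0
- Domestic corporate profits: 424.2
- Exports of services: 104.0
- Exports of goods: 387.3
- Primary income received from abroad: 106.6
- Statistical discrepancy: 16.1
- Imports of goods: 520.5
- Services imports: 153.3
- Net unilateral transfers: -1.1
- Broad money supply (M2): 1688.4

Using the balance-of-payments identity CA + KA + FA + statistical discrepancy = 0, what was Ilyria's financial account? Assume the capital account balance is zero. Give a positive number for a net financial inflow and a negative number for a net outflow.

182.9

Goods balance = 387.3 - 520.5 = -133.2
Services balance = 104.0 - 153.3 = -49.3
Trade balance (goods + services) = -133.2 + (-49.3) = -182.5
Net primary income = 106.6 - 122.0 = -15.4
Net secondary income = -1.1
Current account = -182.5 + (-15.4) + (-1.1) = -199.0
Financial account = -(-199.0 + 16.1) = 182.9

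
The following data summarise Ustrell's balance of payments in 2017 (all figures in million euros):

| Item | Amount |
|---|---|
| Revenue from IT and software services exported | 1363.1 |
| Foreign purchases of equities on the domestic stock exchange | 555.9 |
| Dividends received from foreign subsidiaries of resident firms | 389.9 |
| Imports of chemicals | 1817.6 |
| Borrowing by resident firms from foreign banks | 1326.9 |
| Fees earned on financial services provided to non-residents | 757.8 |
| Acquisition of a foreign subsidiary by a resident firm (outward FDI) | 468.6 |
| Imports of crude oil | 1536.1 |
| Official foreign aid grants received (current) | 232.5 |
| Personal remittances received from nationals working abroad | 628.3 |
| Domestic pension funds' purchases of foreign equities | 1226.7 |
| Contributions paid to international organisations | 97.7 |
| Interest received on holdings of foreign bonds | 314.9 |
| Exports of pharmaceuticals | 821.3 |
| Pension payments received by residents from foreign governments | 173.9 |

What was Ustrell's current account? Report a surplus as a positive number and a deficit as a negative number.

1230.3

Goods: 821.3 - 1536.1 - 1817.6 = -2532.4
Services: 757.8 + 1363.1 = 2120.9
Primary income: 389.9 + 314.9 = 704.8
Secondary income: -97.7 + 173.9 + 628.3 + 232.5 = 937.0
Current account = (-2532.4) + 2120.9 + 704.8 + 937.0 = 1230.3
(Excluded from the current account — financial account: foreign purchases of equities on the domestic stock exchange 555.9, borrowing by resident firms from foreign banks 1326.9, acquisition of a foreign subsidiary by a resident firm (outward FDI) 468.6, domestic pension funds' purchases of foreign equities 1226.7.)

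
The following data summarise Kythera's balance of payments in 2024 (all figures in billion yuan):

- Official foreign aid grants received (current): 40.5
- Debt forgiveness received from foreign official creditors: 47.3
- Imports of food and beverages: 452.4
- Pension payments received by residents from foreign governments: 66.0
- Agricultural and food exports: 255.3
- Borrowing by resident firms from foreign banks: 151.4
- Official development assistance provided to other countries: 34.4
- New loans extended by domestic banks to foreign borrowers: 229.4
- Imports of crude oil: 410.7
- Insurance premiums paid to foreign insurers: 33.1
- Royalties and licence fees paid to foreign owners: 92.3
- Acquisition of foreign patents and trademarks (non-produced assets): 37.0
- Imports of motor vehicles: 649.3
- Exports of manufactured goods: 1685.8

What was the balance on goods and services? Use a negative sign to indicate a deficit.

Goods: 1685.8 + 255.3 - 410.7 - 452.4 - 649.3 = 428.7
Services: -92.3 - 33.1 = -125.4
Trade balance = 428.7 + (-125.4) = 303.3
(Excluded from the trade balance — secondary income: official foreign aid grants received (current) 40.5, pension payments received by residents from foreign governments 66.0, official development assistance provided to other countries 34.4; capital account: debt forgiveness received from foreign official creditors 47.3, acquisition of foreign patents and trademarks (non-produced assets) 37.0; financial account: borrowing by resident firms from foreign banks 151.4, new loans extended by domestic banks to foreign borrowers 229.4.)

303.3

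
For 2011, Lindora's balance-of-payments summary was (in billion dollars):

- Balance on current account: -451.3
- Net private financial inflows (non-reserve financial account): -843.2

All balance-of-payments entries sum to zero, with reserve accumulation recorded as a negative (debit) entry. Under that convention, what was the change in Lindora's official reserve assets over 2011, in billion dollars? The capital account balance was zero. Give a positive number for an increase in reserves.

Official reserve transactions balance = -((-451.3) + (-843.2)) = 1294.5
An accumulation of reserves is recorded as a debit (negative entry), so the change in the stock of reserves is the negative of that balance.
Change in official reserves = -(1294.5) = -1294.5

-1294.5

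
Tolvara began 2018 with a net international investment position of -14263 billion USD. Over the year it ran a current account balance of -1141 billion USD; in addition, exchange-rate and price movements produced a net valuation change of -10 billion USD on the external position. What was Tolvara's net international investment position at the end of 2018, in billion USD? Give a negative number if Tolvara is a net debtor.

-15414

Change in NIIP = current account + net valuation change = -1141 + (-10) = -1151
End-of-year NIIP = -14263 + (-1151) = -15414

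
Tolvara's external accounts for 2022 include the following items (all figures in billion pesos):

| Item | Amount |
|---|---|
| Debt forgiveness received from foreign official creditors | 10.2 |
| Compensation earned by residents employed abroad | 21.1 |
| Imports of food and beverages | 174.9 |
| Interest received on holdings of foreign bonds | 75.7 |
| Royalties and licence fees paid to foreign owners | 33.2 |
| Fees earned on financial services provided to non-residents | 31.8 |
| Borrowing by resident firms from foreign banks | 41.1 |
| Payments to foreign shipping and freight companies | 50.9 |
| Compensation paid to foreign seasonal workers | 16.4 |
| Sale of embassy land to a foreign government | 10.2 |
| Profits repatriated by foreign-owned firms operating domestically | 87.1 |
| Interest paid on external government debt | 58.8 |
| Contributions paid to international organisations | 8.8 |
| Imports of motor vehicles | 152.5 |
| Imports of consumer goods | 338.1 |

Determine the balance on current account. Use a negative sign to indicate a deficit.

Goods: -338.1 - 174.9 - 152.5 = -665.5
Services: -33.2 - 50.9 + 31.8 = -52.3
Primary income: -87.1 + 75.7 + 21.1 - 16.4 - 58.8 = -65.5
Secondary income: -8.8
Current account = (-665.5) + (-52.3) + (-65.5) + (-8.8) = -792.1
(Excluded from the current account — capital account: debt forgiveness received from foreign official creditors 10.2, sale of embassy land to a foreign government 10.2; financial account: borrowing by resident firms from foreign banks 41.1.)

-792.1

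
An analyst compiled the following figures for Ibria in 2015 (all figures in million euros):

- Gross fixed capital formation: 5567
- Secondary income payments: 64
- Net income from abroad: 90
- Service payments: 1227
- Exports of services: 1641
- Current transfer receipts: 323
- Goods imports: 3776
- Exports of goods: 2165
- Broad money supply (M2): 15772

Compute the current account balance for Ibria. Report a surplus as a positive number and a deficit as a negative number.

-848

Goods balance = 2165 - 3776 = -1611
Services balance = 1641 - 1227 = 414
Trade balance (goods + services) = -1611 + 414 = -1197
Net primary income = 90
Net secondary income = 323 - 64 = 259
Current account = -1197 + 90 + 259 = -848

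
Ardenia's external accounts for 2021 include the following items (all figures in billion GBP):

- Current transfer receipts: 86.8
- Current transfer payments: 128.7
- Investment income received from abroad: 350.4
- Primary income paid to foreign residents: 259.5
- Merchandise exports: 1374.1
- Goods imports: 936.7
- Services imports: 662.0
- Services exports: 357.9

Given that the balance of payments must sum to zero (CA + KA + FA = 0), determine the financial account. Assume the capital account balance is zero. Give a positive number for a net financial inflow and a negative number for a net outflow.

-182.3

Goods balance = 1374.1 - 936.7 = 437.4
Services balance = 357.9 - 662.0 = -304.1
Trade balance (goods + services) = 437.4 + (-304.1) = 133.3
Net primary income = 350.4 - 259.5 = 90.9
Net secondary income = 86.8 - 128.7 = -41.9
Current account = 133.3 + 90.9 + (-41.9) = 182.3
Financial account = -(182.3) = -182.3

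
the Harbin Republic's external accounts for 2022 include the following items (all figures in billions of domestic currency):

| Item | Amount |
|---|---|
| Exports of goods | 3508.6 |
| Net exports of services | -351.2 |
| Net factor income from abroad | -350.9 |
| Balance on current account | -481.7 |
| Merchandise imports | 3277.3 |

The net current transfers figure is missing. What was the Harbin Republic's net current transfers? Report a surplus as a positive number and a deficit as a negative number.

Current account = goods balance + services balance + net primary income + net secondary income
Sum of the known components = -470.8
Net current transfers = CA - (known components) = -481.7 - (-470.8) = -10.9

-10.9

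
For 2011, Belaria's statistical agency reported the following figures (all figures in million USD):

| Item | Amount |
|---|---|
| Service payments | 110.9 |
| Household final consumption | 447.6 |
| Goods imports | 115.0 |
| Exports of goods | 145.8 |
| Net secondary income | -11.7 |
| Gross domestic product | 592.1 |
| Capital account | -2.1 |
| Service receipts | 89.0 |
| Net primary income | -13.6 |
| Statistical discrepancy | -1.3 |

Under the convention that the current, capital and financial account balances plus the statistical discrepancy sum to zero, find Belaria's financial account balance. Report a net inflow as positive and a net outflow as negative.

Goods balance = 145.8 - 115.0 = 30.8
Services balance = 89.0 - 110.9 = -21.9
Trade balance (goods + services) = 30.8 + (-21.9) = 8.9
Net primary income = -13.6
Net secondary income = -11.7
Current account = 8.9 + (-13.6) + (-11.7) = -16.4
Financial account = -(-16.4 + (-2.1) + (-1.3)) = 19.8

19.8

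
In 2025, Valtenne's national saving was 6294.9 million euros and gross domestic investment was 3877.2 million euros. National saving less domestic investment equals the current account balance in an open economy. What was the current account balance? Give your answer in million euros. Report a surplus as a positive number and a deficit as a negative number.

CA = S - I = 6294.9 - 3877.2 = 2417.7

2417.7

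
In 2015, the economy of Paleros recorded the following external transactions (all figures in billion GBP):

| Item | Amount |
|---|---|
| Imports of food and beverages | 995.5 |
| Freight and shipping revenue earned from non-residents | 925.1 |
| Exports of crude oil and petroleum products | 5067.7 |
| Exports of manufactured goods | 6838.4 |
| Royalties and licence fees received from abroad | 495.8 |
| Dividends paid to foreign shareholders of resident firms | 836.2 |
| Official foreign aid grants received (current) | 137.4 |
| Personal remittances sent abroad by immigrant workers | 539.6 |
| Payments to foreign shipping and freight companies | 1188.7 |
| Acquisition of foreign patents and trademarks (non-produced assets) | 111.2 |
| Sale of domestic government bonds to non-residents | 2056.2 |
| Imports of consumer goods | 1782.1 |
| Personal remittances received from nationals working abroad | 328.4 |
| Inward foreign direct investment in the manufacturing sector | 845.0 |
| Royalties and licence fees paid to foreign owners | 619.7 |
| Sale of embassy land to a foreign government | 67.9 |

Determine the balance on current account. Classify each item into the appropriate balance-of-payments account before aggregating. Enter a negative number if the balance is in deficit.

Goods: 6838.4 - 995.5 - 1782.1 + 5067.7 = 9128.5
Services: -1188.7 + 495.8 - 619.7 + 925.1 = -387.5
Primary income: -836.2
Secondary income: 328.4 - 539.6 + 137.4 = -73.8
Current account = 9128.5 + (-387.5) + (-836.2) + (-73.8) = 7831.0
(Excluded from the current account — capital account: acquisition of foreign patents and trademarks (non-produced assets) 111.2, sale of embassy land to a foreign government 67.9; financial account: sale of domestic government bonds to non-residents 2056.2, inward foreign direct investment in the manufacturing sector 845.0.)

7831.0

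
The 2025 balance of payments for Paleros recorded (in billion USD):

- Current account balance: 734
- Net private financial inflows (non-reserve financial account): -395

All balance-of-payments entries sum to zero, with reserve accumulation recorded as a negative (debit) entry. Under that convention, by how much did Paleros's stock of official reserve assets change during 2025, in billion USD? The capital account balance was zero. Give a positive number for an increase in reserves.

339

Official reserve transactions balance = -(734 + (-395)) = -339
An accumulation of reserves is recorded as a debit (negative entry), so the change in the stock of reserves is the negative of that balance.
Change in official reserves = -(-339) = 339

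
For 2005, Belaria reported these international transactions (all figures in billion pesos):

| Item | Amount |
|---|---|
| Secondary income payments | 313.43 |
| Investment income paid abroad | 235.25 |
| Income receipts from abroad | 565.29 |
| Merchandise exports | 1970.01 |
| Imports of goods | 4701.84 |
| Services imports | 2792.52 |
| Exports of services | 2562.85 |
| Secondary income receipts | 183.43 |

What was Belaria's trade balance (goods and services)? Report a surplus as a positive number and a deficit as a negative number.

-2961.50

Goods balance = 1970.01 - 4701.84 = -2731.83
Services balance = 2562.85 - 2792.52 = -229.67
Trade balance (goods + services) = -2731.83 + (-229.67) = -2961.50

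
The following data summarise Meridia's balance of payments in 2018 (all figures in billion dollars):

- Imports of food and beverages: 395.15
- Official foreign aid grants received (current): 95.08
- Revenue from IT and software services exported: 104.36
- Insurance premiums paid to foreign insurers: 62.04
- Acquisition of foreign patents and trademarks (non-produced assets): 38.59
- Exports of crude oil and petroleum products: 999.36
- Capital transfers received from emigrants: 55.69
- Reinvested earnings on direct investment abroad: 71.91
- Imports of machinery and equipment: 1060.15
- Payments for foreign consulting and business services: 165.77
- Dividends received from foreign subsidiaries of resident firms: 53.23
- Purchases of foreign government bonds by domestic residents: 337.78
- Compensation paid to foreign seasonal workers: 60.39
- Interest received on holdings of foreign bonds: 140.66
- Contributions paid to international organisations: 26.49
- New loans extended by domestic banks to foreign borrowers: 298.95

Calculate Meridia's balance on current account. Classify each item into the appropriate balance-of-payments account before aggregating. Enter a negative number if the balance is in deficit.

-305.39

Goods: -395.15 + 999.36 - 1060.15 = -455.94
Services: -62.04 + 104.36 - 165.77 = -123.45
Primary income: 53.23 + 71.91 + 140.66 - 60.39 = 205.41
Secondary income: 95.08 - 26.49 = 68.59
Current account = (-455.94) + (-123.45) + 205.41 + 68.59 = -305.39
(Excluded from the current account — capital account: acquisition of foreign patents and trademarks (non-produced assets) 38.59, capital transfers received from emigrants 55.69; financial account: purchases of foreign government bonds by domestic residents 337.78, new loans extended by domestic banks to foreign borrowers 298.95.)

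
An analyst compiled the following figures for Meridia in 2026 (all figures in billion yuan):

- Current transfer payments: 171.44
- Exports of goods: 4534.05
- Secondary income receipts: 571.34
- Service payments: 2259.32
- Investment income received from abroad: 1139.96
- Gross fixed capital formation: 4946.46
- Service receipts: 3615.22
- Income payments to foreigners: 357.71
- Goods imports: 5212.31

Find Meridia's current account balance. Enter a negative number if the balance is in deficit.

Goods balance = 4534.05 - 5212.31 = -678.26
Services balance = 3615.22 - 2259.32 = 1355.90
Trade balance (goods + services) = -678.26 + 1355.90 = 677.64
Net primary income = 1139.96 - 357.71 = 782.25
Net secondary income = 571.34 - 171.44 = 399.90
Current account = 677.64 + 782.25 + 399.90 = 1859.79

1859.79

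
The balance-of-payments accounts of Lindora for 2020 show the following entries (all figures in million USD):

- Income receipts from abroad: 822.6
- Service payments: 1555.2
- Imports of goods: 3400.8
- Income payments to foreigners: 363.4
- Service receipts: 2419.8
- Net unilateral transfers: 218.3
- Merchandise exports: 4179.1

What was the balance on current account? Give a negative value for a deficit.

2320.4

Goods balance = 4179.1 - 3400.8 = 778.3
Services balance = 2419.8 - 1555.2 = 864.6
Trade balance (goods + services) = 778.3 + 864.6 = 1642.9
Net primary income = 822.6 - 363.4 = 459.2
Net secondary income = 218.3
Current account = 1642.9 + 459.2 + 218.3 = 2320.4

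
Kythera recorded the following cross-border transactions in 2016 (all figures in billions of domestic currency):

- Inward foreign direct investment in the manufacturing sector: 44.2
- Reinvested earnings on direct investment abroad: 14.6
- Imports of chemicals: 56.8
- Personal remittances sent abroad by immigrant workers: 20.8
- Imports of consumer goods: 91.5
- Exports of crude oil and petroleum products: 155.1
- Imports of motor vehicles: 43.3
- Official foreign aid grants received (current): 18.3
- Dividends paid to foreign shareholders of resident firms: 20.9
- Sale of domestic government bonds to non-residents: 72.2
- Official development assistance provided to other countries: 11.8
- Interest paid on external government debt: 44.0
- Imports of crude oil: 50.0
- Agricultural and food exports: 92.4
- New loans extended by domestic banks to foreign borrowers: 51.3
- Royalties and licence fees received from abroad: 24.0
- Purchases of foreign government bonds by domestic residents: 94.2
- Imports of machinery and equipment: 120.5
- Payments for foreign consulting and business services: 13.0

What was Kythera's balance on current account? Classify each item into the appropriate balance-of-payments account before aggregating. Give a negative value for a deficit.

Goods: -56.8 - 91.5 - 120.5 + 92.4 + 155.1 - 43.3 - 50.0 = -114.6
Services: -13.0 + 24.0 = 11.0
Primary income: 14.6 - 20.9 - 44.0 = -50.3
Secondary income: 18.3 - 11.8 - 20.8 = -14.3
Current account = (-114.6) + 11.0 + (-50.3) + (-14.3) = -168.2
(Excluded from the current account — financial account: inward foreign direct investment in the manufacturing sector 44.2, sale of domestic government bonds to non-residents 72.2, new loans extended by domestic banks to foreign borrowers 51.3, purchases of foreign government bonds by domestic residents 94.2.)

-168.2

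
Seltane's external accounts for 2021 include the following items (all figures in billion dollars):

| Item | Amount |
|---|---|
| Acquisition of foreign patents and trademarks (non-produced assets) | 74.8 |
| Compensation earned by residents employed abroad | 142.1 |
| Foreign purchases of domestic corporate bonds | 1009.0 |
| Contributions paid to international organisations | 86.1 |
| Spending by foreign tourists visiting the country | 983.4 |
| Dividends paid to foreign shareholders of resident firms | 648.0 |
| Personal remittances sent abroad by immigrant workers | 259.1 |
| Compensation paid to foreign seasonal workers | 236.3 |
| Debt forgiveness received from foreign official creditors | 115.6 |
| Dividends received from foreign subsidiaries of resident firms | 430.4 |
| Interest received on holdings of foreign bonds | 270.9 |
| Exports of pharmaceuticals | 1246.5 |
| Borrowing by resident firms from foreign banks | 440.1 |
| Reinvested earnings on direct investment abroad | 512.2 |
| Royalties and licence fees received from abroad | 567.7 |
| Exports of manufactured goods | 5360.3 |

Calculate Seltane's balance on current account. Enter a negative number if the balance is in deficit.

8284.0

Goods: 1246.5 + 5360.3 = 6606.8
Services: 983.4 + 567.7 = 1551.1
Primary income: -648.0 + 512.2 - 236.3 + 430.4 + 142.1 + 270.9 = 471.3
Secondary income: -86.1 - 259.1 = -345.2
Current account = 6606.8 + 1551.1 + 471.3 + (-345.2) = 8284.0
(Excluded from the current account — capital account: acquisition of foreign patents and trademarks (non-produced assets) 74.8, debt forgiveness received from foreign official creditors 115.6; financial account: foreign purchases of domestic corporate bonds 1009.0, borrowing by resident firms from foreign banks 440.1.)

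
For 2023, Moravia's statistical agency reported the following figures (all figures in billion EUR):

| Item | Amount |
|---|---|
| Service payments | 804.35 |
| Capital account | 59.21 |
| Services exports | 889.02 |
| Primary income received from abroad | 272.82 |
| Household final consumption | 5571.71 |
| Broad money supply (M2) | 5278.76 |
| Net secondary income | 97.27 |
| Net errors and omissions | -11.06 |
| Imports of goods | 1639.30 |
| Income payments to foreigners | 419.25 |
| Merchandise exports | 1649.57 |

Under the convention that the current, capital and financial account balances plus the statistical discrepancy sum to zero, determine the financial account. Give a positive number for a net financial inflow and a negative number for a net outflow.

Goods balance = 1649.57 - 1639.30 = 10.27
Services balance = 889.02 - 804.35 = 84.67
Trade balance (goods + services) = 10.27 + 84.67 = 94.94
Net primary income = 272.82 - 419.25 = -146.43
Net secondary income = 97.27
Current account = 94.94 + (-146.43) + 97.27 = 45.78
Financial account = -(45.78 + 59.21 + (-11.06)) = -93.93

-93.93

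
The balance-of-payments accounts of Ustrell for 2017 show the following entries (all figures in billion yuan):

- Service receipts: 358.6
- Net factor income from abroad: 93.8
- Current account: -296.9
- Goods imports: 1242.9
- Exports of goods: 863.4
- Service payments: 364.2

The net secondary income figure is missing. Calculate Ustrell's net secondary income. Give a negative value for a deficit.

Current account = goods balance + services balance + net primary income + net secondary income
Sum of the known components = -291.3
Net secondary income = CA - (known components) = -296.9 - (-291.3) = -5.6

-5.6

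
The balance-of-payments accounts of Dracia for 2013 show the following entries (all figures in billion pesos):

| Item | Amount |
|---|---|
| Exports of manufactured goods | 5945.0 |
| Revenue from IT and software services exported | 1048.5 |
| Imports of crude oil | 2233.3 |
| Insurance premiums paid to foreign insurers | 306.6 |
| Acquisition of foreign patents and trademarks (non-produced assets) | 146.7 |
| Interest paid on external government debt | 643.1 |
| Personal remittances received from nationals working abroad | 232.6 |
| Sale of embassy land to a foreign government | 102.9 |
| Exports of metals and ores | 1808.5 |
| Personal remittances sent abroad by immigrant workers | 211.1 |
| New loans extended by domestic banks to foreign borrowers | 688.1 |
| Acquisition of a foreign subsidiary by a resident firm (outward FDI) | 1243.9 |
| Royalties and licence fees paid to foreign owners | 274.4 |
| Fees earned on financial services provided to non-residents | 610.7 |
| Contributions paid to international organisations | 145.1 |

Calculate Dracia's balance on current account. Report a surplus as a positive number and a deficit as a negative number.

Goods: 5945.0 + 1808.5 - 2233.3 = 5520.2
Services: -274.4 - 306.6 + 610.7 + 1048.5 = 1078.2
Primary income: -643.1
Secondary income: -211.1 + 232.6 - 145.1 = -123.6
Current account = 5520.2 + 1078.2 + (-643.1) + (-123.6) = 5831.7
(Excluded from the current account — capital account: acquisition of foreign patents and trademarks (non-produced assets) 146.7, sale of embassy land to a foreign government 102.9; financial account: new loans extended by domestic banks to foreign borrowers 688.1, acquisition of a foreign subsidiary by a resident firm (outward FDI) 1243.9.)

5831.7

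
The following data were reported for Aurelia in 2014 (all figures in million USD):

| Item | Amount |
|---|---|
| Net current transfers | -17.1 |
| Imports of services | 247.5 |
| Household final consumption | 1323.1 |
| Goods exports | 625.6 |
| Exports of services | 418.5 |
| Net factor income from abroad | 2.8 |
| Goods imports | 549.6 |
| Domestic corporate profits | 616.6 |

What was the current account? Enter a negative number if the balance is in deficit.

232.7

Goods balance = 625.6 - 549.6 = 76.0
Services balance = 418.5 - 247.5 = 171.0
Trade balance (goods + services) = 76.0 + 171.0 = 247.0
Net primary income = 2.8
Net secondary income = -17.1
Current account = 247.0 + 2.8 + (-17.1) = 232.7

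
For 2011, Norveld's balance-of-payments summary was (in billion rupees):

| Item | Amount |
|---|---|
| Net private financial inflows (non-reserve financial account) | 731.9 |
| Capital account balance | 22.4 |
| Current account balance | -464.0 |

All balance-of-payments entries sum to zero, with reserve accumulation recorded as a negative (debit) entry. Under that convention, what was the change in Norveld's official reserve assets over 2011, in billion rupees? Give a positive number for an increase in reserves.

Official reserve transactions balance = -((-464.0) + 22.4 + 731.9) = -290.3
An accumulation of reserves is recorded as a debit (negative entry), so the change in the stock of reserves is the negative of that balance.
Change in official reserves = -(-290.3) = 290.3

290.3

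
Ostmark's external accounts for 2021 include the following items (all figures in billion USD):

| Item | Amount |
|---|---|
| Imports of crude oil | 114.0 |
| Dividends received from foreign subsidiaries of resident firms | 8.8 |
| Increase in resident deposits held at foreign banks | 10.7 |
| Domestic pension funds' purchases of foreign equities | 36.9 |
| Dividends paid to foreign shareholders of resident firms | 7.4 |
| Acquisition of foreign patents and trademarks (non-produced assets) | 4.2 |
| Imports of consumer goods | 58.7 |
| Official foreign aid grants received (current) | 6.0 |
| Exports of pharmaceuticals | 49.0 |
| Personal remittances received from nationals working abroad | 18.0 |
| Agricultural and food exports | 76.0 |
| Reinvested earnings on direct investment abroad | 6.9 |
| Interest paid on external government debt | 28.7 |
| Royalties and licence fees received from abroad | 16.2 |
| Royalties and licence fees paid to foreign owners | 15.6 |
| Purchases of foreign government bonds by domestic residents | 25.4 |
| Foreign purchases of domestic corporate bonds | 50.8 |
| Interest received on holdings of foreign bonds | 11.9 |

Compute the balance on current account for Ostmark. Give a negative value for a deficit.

Goods: 76.0 - 114.0 - 58.7 + 49.0 = -47.7
Services: -15.6 + 16.2 = 0.6
Primary income: 8.8 + 11.9 - 28.7 + 6.9 - 7.4 = -8.5
Secondary income: 18.0 + 6.0 = 24.0
Current account = (-47.7) + 0.6 + (-8.5) + 24.0 = -31.6
(Excluded from the current account — financial account: increase in resident deposits held at foreign banks 10.7, domestic pension funds' purchases of foreign equities 36.9, purchases of foreign government bonds by domestic residents 25.4, foreign purchases of domestic corporate bonds 50.8; capital account: acquisition of foreign patents and trademarks (non-produced assets) 4.2.)

-31.6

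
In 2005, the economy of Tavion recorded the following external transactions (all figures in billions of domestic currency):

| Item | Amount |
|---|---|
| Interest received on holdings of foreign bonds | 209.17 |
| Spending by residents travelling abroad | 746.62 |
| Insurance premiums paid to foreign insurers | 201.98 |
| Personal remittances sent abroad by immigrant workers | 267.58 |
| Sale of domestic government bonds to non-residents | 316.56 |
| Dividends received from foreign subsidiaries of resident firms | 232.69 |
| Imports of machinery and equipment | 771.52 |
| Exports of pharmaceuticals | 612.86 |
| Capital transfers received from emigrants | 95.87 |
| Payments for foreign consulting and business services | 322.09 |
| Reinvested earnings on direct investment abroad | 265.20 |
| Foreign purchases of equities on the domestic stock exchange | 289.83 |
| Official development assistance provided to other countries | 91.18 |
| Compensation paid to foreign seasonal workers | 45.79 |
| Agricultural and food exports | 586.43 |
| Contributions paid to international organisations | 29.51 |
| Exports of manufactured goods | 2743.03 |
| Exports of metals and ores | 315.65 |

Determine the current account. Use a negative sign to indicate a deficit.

2488.76

Goods: 586.43 + 2743.03 + 612.86 + 315.65 - 771.52 = 3486.45
Services: -322.09 - 201.98 - 746.62 = -1270.69
Primary income: 265.20 + 232.69 - 45.79 + 209.17 = 661.27
Secondary income: -29.51 - 91.18 - 267.58 = -388.27
Current account = 3486.45 + (-1270.69) + 661.27 + (-388.27) = 2488.76
(Excluded from the current account — financial account: sale of domestic government bonds to non-residents 316.56, foreign purchases of equities on the domestic stock exchange 289.83; capital account: capital transfers received from emigrants 95.87.)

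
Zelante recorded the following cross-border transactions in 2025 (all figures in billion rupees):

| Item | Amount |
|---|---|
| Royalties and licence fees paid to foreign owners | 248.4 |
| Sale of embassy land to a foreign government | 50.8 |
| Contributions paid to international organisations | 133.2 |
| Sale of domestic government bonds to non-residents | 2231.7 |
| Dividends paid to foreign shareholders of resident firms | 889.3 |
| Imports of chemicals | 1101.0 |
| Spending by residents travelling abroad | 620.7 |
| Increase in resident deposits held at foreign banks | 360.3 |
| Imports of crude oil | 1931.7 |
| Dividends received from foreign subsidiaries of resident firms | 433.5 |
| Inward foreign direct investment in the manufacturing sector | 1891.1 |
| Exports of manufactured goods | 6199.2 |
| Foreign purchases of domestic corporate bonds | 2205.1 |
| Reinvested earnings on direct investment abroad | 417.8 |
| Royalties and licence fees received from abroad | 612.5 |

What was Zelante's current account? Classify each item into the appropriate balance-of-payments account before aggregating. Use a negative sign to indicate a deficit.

Goods: -1931.7 - 1101.0 + 6199.2 = 3166.5
Services: -620.7 - 248.4 + 612.5 = -256.6
Primary income: 433.5 + 417.8 - 889.3 = -38.0
Secondary income: -133.2
Current account = 3166.5 + (-256.6) + (-38.0) + (-133.2) = 2738.7
(Excluded from the current account — capital account: sale of embassy land to a foreign government 50.8; financial account: sale of domestic government bonds to non-residents 2231.7, increase in resident deposits held at foreign banks 360.3, inward foreign direct investment in the manufacturing sector 1891.1, foreign purchases of domestic corporate bonds 2205.1.)

2738.7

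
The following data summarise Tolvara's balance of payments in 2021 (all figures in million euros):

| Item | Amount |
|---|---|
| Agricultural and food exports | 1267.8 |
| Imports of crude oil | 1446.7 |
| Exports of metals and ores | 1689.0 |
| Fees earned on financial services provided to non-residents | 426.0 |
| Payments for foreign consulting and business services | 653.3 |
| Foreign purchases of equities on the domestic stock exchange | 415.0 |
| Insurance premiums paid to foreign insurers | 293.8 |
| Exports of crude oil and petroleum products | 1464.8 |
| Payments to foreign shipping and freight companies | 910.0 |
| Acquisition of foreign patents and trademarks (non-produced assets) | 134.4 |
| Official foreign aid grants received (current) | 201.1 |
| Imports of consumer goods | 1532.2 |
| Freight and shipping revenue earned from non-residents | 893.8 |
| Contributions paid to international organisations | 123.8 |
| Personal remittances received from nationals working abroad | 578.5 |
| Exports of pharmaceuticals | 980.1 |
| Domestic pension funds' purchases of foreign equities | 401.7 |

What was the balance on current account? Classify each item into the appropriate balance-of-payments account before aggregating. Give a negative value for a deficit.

2541.3

Goods: 1267.8 - 1532.2 + 980.1 + 1689.0 - 1446.7 + 1464.8 = 2422.8
Services: -653.3 + 426.0 + 893.8 - 293.8 - 910.0 = -537.3
Secondary income: 201.1 - 123.8 + 578.5 = 655.8
Current account = 2422.8 + (-537.3) + 655.8 = 2541.3
(Excluded from the current account — financial account: foreign purchases of equities on the domestic stock exchange 415.0, domestic pension funds' purchases of foreign equities 401.7; capital account: acquisition of foreign patents and trademarks (non-produced assets) 134.4.)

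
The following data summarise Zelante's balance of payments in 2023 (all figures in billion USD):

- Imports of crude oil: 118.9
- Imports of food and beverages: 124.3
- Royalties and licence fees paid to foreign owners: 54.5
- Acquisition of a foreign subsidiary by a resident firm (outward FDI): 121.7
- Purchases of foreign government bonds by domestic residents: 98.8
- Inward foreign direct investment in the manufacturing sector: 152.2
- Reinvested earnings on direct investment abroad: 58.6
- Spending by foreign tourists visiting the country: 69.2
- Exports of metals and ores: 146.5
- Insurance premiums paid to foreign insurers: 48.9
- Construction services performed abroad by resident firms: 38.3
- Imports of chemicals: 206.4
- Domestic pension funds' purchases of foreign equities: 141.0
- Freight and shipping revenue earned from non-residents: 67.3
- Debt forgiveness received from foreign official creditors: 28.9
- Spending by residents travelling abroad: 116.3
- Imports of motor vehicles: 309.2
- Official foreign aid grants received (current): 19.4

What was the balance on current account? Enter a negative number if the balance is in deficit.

Goods: -309.2 - 124.3 - 206.4 + 146.5 - 118.9 = -612.3
Services: 69.2 - 48.9 - 116.3 + 67.3 - 54.5 + 38.3 = -44.9
Primary income: 58.6
Secondary income: 19.4
Current account = (-612.3) + (-44.9) + 58.6 + 19.4 = -579.2
(Excluded from the current account — financial account: acquisition of a foreign subsidiary by a resident firm (outward FDI) 121.7, purchases of foreign government bonds by domestic residents 98.8, inward foreign direct investment in the manufacturing sector 152.2, domestic pension funds' purchases of foreign equities 141.0; capital account: debt forgiveness received from foreign official creditors 28.9.)

-579.2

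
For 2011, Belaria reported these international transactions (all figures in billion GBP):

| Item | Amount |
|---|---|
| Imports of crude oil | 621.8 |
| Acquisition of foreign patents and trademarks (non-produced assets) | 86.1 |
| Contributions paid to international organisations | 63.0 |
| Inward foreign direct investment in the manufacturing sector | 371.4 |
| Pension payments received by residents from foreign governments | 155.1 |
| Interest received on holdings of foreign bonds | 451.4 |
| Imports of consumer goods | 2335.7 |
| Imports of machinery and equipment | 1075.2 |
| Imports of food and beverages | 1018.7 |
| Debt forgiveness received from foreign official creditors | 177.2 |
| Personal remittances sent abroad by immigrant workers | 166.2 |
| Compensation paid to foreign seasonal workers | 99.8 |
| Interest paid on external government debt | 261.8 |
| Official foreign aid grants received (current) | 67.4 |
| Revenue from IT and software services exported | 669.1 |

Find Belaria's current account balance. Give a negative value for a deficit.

-4299.2

Goods: -621.8 - 1018.7 - 2335.7 - 1075.2 = -5051.4
Services: 669.1
Primary income: -261.8 - 99.8 + 451.4 = 89.8
Secondary income: -63.0 - 166.2 + 67.4 + 155.1 = -6.7
Current account = (-5051.4) + 669.1 + 89.8 + (-6.7) = -4299.2
(Excluded from the current account — capital account: acquisition of foreign patents and trademarks (non-produced assets) 86.1, debt forgiveness received from foreign official creditors 177.2; financial account: inward foreign direct investment in the manufacturing sector 371.4.)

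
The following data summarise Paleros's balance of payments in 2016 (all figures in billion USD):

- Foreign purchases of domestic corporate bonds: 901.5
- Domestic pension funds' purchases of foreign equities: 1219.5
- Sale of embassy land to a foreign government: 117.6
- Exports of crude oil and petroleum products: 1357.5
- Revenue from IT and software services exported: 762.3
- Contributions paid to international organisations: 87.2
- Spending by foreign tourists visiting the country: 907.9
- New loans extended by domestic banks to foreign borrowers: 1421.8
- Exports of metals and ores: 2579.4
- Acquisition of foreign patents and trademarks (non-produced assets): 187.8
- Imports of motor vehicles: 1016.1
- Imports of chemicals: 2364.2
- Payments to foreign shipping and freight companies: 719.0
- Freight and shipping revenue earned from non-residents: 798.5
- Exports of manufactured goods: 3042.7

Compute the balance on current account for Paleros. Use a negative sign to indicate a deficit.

5261.8

Goods: -1016.1 + 3042.7 - 2364.2 + 2579.4 + 1357.5 = 3599.3
Services: 798.5 + 762.3 + 907.9 - 719.0 = 1749.7
Secondary income: -87.2
Current account = 3599.3 + 1749.7 + (-87.2) = 5261.8
(Excluded from the current account — financial account: foreign purchases of domestic corporate bonds 901.5, domestic pension funds' purchases of foreign equities 1219.5, new loans extended by domestic banks to foreign borrowers 1421.8; capital account: sale of embassy land to a foreign government 117.6, acquisition of foreign patents and trademarks (non-produced assets) 187.8.)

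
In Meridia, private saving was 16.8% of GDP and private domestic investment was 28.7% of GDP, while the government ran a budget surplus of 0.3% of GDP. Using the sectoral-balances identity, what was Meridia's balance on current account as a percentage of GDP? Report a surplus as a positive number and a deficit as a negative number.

-11.6

By the sectoral-balances identity, CA = (S_private - I) + (T - G).
Private balance = 16.8 - 28.7 = -11.9
Government balance (T - G) = 0.3
CA = -11.9 + 0.3 = -11.6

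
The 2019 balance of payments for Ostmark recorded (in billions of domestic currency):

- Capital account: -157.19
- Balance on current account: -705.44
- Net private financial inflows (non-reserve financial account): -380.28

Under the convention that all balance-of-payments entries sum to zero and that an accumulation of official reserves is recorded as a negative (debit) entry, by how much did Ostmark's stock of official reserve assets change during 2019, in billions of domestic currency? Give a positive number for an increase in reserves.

-1242.91

Official reserve transactions balance = -((-705.44) + (-157.19) + (-380.28)) = 1242.91
An accumulation of reserves is recorded as a debit (negative entry), so the change in the stock of reserves is the negative of that balance.
Change in official reserves = -(1242.91) = -1242.91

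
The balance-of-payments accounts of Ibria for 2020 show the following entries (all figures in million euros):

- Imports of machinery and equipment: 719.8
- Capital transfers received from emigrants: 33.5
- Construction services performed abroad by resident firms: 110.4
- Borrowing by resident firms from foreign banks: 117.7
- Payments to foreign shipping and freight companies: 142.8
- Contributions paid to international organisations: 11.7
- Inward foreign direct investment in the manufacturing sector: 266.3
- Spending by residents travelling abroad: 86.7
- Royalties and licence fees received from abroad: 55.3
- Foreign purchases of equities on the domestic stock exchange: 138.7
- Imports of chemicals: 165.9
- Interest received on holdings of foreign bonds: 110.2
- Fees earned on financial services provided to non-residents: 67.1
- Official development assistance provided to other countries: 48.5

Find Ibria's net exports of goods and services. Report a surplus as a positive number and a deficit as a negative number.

Goods: -165.9 - 719.8 = -885.7
Services: -142.8 + 67.1 - 86.7 + 110.4 + 55.3 = 3.3
Trade balance = -885.7 + 3.3 = -882.4
(Excluded from the trade balance — capital account: capital transfers received from emigrants 33.5; financial account: borrowing by resident firms from foreign banks 117.7, inward foreign direct investment in the manufacturing sector 266.3, foreign purchases of equities on the domestic stock exchange 138.7; secondary income: contributions paid to international organisations 11.7, official development assistance provided to other countries 48.5; primary income: interest received on holdings of foreign bonds 110.2.)

-882.4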